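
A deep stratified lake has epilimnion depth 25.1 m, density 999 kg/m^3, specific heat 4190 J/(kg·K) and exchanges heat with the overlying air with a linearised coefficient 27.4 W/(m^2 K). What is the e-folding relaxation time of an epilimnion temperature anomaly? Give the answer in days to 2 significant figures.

Areal heat capacity C = ρ c_p D = 999 × 4190 × 25.1 = 1.05×10^8 J/(m²·K).
Relaxation time τ = C / λ = 1.05×10^8 / 27.4 = 3.83×10^6 s.
In days: 3.83×10^6 s / (86400 s/day) = 44.4 days.

44 days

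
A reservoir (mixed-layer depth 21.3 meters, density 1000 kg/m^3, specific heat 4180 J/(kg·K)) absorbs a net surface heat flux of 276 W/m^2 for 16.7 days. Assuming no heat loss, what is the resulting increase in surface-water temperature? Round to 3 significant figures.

4.47 K

Areal heat capacity C = ρ c_p D = 1000 × 4180 × 21.3 = 8.90×10^7 J m⁻² K⁻¹.
Net heat input Q = F Δt = 276 × (16.7 days × 86400 s/day) = 3.98×10^8 J/m².
ΔT = Q / C = 3.98×10^8 / 8.90×10^7 = 4.47 K.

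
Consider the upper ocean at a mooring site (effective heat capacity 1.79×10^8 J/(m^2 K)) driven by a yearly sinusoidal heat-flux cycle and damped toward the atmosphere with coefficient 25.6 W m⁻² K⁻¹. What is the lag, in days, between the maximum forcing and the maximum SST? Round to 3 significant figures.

55.1 days

Areal heat capacity C = 1.79×10^8 J/(m^2 K) (given).
ω = 2π / 3.15×10^7 s = 1.99×10^-7 s⁻¹.
Phase lag φ = arctan(Cω/λ) = arctan(35.7/25.6) = 0.948 rad.
Time lag = φ / ω = 0.948 / 1.99×10^-7 = 4.76×10^6 s = 55.1 days.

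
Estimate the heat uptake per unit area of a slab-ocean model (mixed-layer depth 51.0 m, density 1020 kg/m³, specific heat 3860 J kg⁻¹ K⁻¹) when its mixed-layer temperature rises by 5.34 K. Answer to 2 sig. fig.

1.1×10^9

Areal heat capacity C = ρ c_p D = 1020 × 3860 × 51.0 = 2.01×10^8 J/(m²·K).
ΔQ = C ΔT = 2.01×10^8 × 5.34 = 1.07×10^9 J/m².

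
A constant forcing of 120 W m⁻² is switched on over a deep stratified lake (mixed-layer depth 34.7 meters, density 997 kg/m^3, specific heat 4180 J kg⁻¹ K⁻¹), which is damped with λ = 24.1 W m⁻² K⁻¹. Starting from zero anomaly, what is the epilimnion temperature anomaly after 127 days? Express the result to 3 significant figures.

Areal heat capacity C = ρ c_p D = 997 × 4180 × 34.7 = 1.45×10^8 J/(m²·K).
τ = C / λ = 1.45×10^8 / 24.1 = 6.00×10^6 s.
Equilibrium anomaly ΔT_eq = F / λ = 120 / 24.1 = 4.98 K.
t = 127 days = 1.10×10^7 s, so t/τ = 1.83.
ΔT(t) = ΔT_eq (1 − e^(−t/τ)) = 4.98 × (1 − e^−1.83) = 4.18 K.

4.18 K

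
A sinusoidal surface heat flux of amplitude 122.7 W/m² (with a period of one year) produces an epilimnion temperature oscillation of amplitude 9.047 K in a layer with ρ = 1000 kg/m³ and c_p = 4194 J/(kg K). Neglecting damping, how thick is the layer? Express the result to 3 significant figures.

16.2 m

ω = 2π / 3.15×10^7 s = 1.99×10^-7 s⁻¹.
Required C = F₀ / (A ω) = 122.7 / (9.047 × 1.99×10^-7) = 6.81×10^7 J/(m²·K).
D = C / (ρ c_p) = 6.81×10^7 / (1000 × 4194) = 16.2 m.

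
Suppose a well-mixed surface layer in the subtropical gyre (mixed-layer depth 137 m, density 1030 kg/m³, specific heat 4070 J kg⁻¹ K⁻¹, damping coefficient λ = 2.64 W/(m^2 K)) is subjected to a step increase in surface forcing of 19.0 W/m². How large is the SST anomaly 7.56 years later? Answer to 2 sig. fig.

Areal heat capacity C = ρ c_p D = 1030 × 4070 × 137 = 5.74×10^8 J m⁻² K⁻¹.
τ = C / λ = 5.74×10^8 / 2.64 = 2.18×10^8 s.
Equilibrium anomaly ΔT_eq = F / λ = 19.0 / 2.64 = 7.20 K.
t = 7.56 years = 2.39×10^8 s, so t/τ = 1.10.
ΔT(t) = ΔT_eq (1 − e^(−t/τ)) = 7.20 × (1 − e^−1.10) = 4.79 K.

4.8 K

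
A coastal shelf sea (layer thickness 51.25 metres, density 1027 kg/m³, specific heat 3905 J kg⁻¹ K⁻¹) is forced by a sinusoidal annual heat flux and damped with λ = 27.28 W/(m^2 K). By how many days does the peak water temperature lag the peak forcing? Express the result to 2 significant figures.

57 days

Areal heat capacity C = ρ c_p D = 1027 × 3905 × 51.25 = 2.06×10^8 J/(m^2 K).
ω = 2π / 3.15×10^7 s = 1.99×10^-7 s⁻¹.
Phase lag φ = arctan(Cω/λ) = arctan(41.0/27.28) = 0.983 rad.
Time lag = φ / ω = 0.983 / 1.99×10^-7 = 4.93×10^6 s = 57.1 days.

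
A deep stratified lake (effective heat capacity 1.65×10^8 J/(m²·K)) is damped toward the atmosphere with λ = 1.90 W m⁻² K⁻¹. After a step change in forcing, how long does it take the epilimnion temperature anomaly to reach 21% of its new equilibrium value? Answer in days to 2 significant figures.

240 days

Areal heat capacity C = 1.65×10^8 J/(m²·K) (given).
τ = C / λ = 1.65×10^8 / 1.90 = 8.68×10^7 s.
Fraction reached: 1 − e^(−t/τ) = 0.21 ⇒ t = −τ ln(1 − 0.21) = τ × 0.236.
t = 2.05×10^7 s = 237 days.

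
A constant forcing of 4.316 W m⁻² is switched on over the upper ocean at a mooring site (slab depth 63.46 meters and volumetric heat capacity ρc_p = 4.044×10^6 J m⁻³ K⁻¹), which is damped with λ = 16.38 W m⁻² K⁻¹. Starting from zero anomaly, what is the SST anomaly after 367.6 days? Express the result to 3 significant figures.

0.229 K

Areal heat capacity C = ρc_p × D = 4.044×10^6 × 63.46 = 2.57×10^8 J/(m²·K).
τ = C / λ = 2.57×10^8 / 16.38 = 1.57×10^7 s.
Equilibrium anomaly ΔT_eq = F / λ = 4.316 / 16.38 = 0.263 K.
t = 367.6 days = 3.18×10^7 s, so t/τ = 2.03.
ΔT(t) = ΔT_eq (1 − e^(−t/τ)) = 0.263 × (1 − e^−2.03) = 0.229 K.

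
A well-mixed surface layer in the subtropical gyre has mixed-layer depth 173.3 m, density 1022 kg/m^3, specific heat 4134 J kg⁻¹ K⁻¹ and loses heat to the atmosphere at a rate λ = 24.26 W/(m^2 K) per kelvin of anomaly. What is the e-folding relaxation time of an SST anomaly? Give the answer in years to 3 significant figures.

Areal heat capacity C = ρ c_p D = 1022 × 4134 × 173.3 = 7.32×10^8 J m⁻² K⁻¹.
Relaxation time τ = C / λ = 7.32×10^8 / 24.26 = 3.02×10^7 s.
In years: 3.02×10^7 s / (3.156×10^7 s/year) = 0.956 years.

0.956 years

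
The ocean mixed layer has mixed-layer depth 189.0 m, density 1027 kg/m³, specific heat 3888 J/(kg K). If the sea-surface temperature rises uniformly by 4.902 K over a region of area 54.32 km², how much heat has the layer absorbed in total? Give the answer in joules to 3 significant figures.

2.01×10^17 J

Areal heat capacity C = ρ c_p D = 1027 × 3888 × 189.0 = 7.55×10^8 J/(m²·K).
Heat per unit area: q = C ΔT = 7.55×10^8 × 4.902 = 3.70×10^9 J/m².
Total heat: Q = q × A = 3.70×10^9 × (54.32 × 10⁶ m²) = 2.01×10^17 J.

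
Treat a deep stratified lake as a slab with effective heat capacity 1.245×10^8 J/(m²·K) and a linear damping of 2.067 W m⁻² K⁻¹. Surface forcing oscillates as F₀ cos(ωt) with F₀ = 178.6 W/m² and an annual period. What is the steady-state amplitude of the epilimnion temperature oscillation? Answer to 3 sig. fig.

Areal heat capacity C = 1.245×10^8 J/(m²·K) (given).
Angular frequency ω = 2π / T = 2π / 3.15×10^7 s = 1.99×10^-7 s⁻¹.
√((Cω)² + λ²) = √((24.8)² + 2.067²) = 24.9 W/(m²·K).
Amplitude A = F₀ / √((Cω)²+λ²) = 178.6 / 24.9 = 7.18 K.

7.18 K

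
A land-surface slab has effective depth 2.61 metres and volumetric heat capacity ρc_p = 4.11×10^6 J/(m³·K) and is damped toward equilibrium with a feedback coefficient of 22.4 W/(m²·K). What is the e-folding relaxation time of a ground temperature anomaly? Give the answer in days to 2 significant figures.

Areal heat capacity C = ρc_p × D = 4.11×10^6 × 2.61 = 1.07×10^7 J/(m^2 K).
Relaxation time τ = C / λ = 1.07×10^7 / 22.4 = 4.79×10^5 s.
In days: 4.79×10^5 s / (86400 s/day) = 5.54 days.

5.5 days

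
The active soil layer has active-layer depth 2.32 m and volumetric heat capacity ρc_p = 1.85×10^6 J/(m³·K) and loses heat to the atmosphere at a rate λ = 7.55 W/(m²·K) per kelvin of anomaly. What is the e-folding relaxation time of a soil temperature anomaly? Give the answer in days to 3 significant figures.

6.58 days

Areal heat capacity C = ρc_p × D = 1.85×10^6 × 2.32 = 4.29×10^6 J/(m^2 K).
Relaxation time τ = C / λ = 4.29×10^6 / 7.55 = 5.68×10^5 s.
In days: 5.68×10^5 s / (86400 s/day) = 6.58 days.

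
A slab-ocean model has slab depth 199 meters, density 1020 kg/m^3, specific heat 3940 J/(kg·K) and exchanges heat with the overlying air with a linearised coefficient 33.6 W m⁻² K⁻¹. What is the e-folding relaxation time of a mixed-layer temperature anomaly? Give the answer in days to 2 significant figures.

280 days

Areal heat capacity C = ρ c_p D = 1020 × 3940 × 199 = 8.00×10^8 J/(m²·K).
Relaxation time τ = C / λ = 8.00×10^8 / 33.6 = 2.38×10^7 s.
In days: 2.38×10^7 s / (86400 s/day) = 275 days.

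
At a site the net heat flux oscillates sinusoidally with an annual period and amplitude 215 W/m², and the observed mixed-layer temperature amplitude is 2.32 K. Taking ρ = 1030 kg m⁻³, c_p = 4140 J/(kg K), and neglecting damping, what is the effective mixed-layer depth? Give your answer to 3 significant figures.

ω = 2π / 3.15×10^7 s = 1.99×10^-7 s⁻¹.
Required C = F₀ / (A ω) = 215 / (2.32 × 1.99×10^-7) = 4.65×10^8 J/(m²·K).
D = C / (ρ c_p) = 4.65×10^8 / (1030 × 4140) = 109 m.

109 m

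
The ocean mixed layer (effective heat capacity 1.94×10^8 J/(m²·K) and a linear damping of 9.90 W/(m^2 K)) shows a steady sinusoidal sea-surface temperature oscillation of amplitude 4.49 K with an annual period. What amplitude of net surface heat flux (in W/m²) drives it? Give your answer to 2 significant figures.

Areal heat capacity C = 1.94×10^8 J/(m²·K) (given).
ω = 2π / 3.15×10^7 s = 1.99×10^-7 s⁻¹.
√((Cω)² + λ²) = √((38.7)² + 9.90²) = 39.9 W/(m²·K).
F₀ = A × √((Cω)²+λ²) = 4.49 × 39.9 = 179 W/m².

180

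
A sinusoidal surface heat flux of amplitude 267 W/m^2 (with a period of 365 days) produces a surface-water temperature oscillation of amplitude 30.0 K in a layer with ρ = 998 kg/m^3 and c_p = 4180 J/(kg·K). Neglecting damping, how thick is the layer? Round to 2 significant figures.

ω = 2π / 3.15×10^7 s = 1.99×10^-7 s⁻¹.
Required C = F₀ / (A ω) = 267 / (30.0 × 1.99×10^-7) = 4.47×10^7 J/(m²·K).
D = C / (ρ c_p) = 4.47×10^7 / (998 × 4180) = 10.7 m.

11 m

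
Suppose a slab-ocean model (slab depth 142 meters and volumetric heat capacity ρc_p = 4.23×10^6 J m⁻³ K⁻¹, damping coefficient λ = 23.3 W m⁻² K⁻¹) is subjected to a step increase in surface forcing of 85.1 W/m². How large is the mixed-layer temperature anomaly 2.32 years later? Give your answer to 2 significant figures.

Areal heat capacity C = ρc_p × D = 4.23×10^6 × 142 = 6.01×10^8 J/(m²·K).
τ = C / λ = 6.01×10^8 / 23.3 = 2.58×10^7 s.
Equilibrium anomaly ΔT_eq = F / λ = 85.1 / 23.3 = 3.65 K.
t = 2.32 years = 7.32×10^7 s, so t/τ = 2.84.
ΔT(t) = ΔT_eq (1 − e^(−t/τ)) = 3.65 × (1 − e^−2.84) = 3.44 K.

3.4 K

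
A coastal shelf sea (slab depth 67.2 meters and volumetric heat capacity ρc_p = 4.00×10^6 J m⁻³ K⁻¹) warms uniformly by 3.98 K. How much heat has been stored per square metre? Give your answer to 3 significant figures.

Areal heat capacity C = ρc_p × D = 4.00×10^6 × 67.2 = 2.69×10^8 J/(m^2 K).
ΔQ = C ΔT = 2.69×10^8 × 3.98 = 1.07×10^9 J/m².

1.07×10^9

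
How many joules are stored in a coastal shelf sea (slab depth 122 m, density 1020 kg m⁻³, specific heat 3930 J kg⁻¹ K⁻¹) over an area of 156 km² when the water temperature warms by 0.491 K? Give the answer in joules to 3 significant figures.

3.75×10^16 J

Areal heat capacity C = ρ c_p D = 1020 × 3930 × 122 = 4.89×10^8 J m⁻² K⁻¹.
Heat per unit area: q = C ΔT = 4.89×10^8 × 0.491 = 2.40×10^8 J/m².
Total heat: Q = q × A = 2.40×10^8 × (156 × 10⁶ m²) = 3.75×10^16 J.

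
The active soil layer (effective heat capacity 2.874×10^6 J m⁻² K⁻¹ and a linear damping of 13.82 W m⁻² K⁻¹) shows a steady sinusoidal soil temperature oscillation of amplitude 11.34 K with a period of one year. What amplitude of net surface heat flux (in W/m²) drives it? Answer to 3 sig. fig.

157

Areal heat capacity C = 2.874×10^6 J m⁻² K⁻¹ (given).
ω = 2π / 3.15×10^7 s = 1.99×10^-7 s⁻¹.
√((Cω)² + λ²) = √((0.573)² + 13.82²) = 13.8 W/(m²·K).
F₀ = A × √((Cω)²+λ²) = 11.34 × 13.8 = 157 W/m².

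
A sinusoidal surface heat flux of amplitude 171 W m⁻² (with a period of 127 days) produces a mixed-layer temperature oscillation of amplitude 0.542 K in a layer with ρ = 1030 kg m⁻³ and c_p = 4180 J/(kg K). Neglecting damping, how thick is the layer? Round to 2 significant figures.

130 m

ω = 2π / 1.10×10^7 s = 5.73×10^-7 s⁻¹.
Required C = F₀ / (A ω) = 171 / (0.542 × 5.73×10^-7) = 5.51×10^8 J/(m²·K).
D = C / (ρ c_p) = 5.51×10^8 / (1030 × 4180) = 128 m.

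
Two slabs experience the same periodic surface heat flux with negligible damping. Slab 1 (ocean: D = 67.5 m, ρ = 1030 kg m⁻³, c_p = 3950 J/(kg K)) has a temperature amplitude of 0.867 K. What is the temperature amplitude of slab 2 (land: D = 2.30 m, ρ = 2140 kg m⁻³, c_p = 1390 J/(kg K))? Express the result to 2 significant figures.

C_ocean = 2.75×10^8 J/(m²·K); C_land = 6.84×10^6 J/(m²·K).
A ∝ 1/C ⇒ A_land = A_ocean × C_ocean/C_land = 0.867 × 40.1 = 34.8 K.

35 K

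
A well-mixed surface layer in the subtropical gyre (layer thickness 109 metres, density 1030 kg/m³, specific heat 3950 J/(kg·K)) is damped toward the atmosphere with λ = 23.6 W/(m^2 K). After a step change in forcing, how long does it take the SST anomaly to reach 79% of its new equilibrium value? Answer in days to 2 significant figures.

340 days

Areal heat capacity C = ρ c_p D = 1030 × 3950 × 109 = 4.43×10^8 J/(m²·K).
τ = C / λ = 4.43×10^8 / 23.6 = 1.88×10^7 s.
Fraction reached: 1 − e^(−t/τ) = 0.79 ⇒ t = −τ ln(1 − 0.79) = τ × 1.56.
t = 2.93×10^7 s = 339 days.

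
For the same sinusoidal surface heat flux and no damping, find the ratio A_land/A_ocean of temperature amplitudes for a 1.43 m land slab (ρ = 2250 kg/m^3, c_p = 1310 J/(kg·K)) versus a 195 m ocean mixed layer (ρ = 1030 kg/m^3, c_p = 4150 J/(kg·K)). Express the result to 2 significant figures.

200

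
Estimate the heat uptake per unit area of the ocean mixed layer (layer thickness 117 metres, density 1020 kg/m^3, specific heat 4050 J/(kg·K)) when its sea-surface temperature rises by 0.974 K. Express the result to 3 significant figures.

Areal heat capacity C = ρ c_p D = 1020 × 4050 × 117 = 4.83×10^8 J m⁻² K⁻¹.
ΔQ = C ΔT = 4.83×10^8 × 0.974 = 4.71×10^8 J/m².

4.71×10^8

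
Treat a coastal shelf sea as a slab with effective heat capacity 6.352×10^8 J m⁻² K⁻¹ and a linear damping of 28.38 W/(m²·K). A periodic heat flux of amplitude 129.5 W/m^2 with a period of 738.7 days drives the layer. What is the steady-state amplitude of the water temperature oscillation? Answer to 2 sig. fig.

1.9 K

Areal heat capacity C = 6.352×10^8 J m⁻² K⁻¹ (given).
Angular frequency ω = 2π / T = 2π / 6.38×10^7 s = 9.84×10^-8 s⁻¹.
√((Cω)² + λ²) = √((62.5)² + 28.38²) = 68.7 W/(m²·K).
Amplitude A = F₀ / √((Cω)²+λ²) = 129.5 / 68.7 = 1.89 K.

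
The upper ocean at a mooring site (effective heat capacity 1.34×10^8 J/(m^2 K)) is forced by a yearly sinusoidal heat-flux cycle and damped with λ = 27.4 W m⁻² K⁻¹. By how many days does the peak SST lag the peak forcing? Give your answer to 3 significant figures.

44.9 days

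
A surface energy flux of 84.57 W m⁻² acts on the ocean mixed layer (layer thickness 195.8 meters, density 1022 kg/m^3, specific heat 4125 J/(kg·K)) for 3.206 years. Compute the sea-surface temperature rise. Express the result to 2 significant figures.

Areal heat capacity C = ρ c_p D = 1022 × 4125 × 195.8 = 8.25×10^8 J m⁻² K⁻¹.
Net heat input Q = F Δt = 84.57 × (3.206 years × 3.156×10^7 s/year) = 8.56×10^9 J/m².
ΔT = Q / C = 8.56×10^9 / 8.25×10^8 = 10.4 K.

10 K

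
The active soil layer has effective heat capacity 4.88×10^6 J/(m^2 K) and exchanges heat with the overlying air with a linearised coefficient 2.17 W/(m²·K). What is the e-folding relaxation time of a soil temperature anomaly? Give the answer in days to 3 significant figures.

26.0 days

Areal heat capacity C = 4.88×10^6 J/(m^2 K) (given).
Relaxation time τ = C / λ = 4.88×10^6 / 2.17 = 2.25×10^6 s.
In days: 2.25×10^6 s / (86400 s/day) = 26.0 days.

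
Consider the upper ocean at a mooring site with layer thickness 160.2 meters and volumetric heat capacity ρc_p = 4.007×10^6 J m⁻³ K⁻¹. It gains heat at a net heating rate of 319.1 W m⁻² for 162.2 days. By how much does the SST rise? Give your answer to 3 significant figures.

Areal heat capacity C = ρc_p × D = 4.007×10^6 × 160.2 = 6.42×10^8 J m⁻² K⁻¹.
Net heat input Q = F Δt = 319.1 × (162.2 days × 86400 s/day) = 4.47×10^9 J/m².
ΔT = Q / C = 4.47×10^9 / 6.42×10^8 = 6.97 K.

6.97 K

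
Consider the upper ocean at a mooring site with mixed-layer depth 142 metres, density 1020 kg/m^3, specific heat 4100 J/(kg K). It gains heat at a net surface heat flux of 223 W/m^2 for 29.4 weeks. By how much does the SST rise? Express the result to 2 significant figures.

6.7 K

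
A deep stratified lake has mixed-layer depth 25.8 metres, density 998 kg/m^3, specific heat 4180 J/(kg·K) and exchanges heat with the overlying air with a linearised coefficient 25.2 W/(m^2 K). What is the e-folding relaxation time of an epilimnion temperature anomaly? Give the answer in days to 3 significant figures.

Areal heat capacity C = ρ c_p D = 998 × 4180 × 25.8 = 1.08×10^8 J/(m²·K).
Relaxation time τ = C / λ = 1.08×10^8 / 25.2 = 4.27×10^6 s.
In days: 4.27×10^6 s / (86400 s/day) = 49.4 days.

49.4 days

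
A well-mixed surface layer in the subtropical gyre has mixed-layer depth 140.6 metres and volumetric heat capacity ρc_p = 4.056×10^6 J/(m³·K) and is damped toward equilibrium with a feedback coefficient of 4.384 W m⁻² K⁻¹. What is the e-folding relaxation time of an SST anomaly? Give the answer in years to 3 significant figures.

Areal heat capacity C = ρc_p × D = 4.056×10^6 × 140.6 = 5.70×10^8 J/(m²·K).
Relaxation time τ = C / λ = 5.70×10^8 / 4.384 = 1.30×10^8 s.
In years: 1.30×10^8 s / (3.156×10^7 s/year) = 4.12 years.

4.12 years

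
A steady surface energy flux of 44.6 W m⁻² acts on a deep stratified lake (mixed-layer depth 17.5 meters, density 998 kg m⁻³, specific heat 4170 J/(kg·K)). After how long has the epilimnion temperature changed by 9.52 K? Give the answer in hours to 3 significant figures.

4320 hours

Areal heat capacity C = ρ c_p D = 998 × 4170 × 17.5 = 7.28×10^7 J/(m^2 K).
Time required: Δt = C ΔT / F = 7.28×10^7 × 9.52 / 44.6 = 1.55×10^7 s.
In hours: 1.55×10^7 s / (3600 s/hour) = 4320 hours.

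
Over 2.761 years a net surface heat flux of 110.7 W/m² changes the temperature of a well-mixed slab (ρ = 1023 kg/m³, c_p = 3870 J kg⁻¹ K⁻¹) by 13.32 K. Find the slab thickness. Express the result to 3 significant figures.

Heat input Q = F Δt = 110.7 × 8.71×10^7 s = 9.65×10^9 J/m².
Required areal heat capacity C = Q / ΔT = 7.24×10^8 J/(m²·K).
Depth D = C / (ρ c_p) = 7.24×10^8 / (1023 × 3870) = 183 m.

183 m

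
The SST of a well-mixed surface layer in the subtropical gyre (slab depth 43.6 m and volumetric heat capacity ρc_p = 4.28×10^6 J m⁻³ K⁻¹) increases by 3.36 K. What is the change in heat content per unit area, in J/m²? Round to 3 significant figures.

Areal heat capacity C = ρc_p × D = 4.28×10^6 × 43.6 = 1.87×10^8 J/(m²·K).
ΔQ = C ΔT = 1.87×10^8 × 3.36 = 6.27×10^8 J/m².

6.27×10^8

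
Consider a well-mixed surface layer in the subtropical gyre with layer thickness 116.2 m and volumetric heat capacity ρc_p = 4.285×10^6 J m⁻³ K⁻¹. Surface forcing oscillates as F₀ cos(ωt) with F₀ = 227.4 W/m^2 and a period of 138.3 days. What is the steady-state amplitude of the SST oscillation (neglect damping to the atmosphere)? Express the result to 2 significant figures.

0.87 K

Areal heat capacity C = ρc_p × D = 4.285×10^6 × 116.2 = 4.98×10^8 J/(m²·K).
Angular frequency ω = 2π / T = 2π / 1.19×10^7 s = 5.26×10^-7 s⁻¹.
Cω = 4.98×10^8 × 5.26×10^-7 = 262 W/(m²·K).
Amplitude A = F₀ / (Cω) = 227.4 / 262 = 0.869 K.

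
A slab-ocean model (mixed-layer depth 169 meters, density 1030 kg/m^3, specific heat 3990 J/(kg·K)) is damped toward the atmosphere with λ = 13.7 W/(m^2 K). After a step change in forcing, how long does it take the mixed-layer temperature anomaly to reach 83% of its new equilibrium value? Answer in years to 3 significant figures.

Areal heat capacity C = ρ c_p D = 1030 × 3990 × 169 = 6.95×10^8 J m⁻² K⁻¹.
τ = C / λ = 6.95×10^8 / 13.7 = 5.07×10^7 s.
Fraction reached: 1 − e^(−t/τ) = 0.83 ⇒ t = −τ ln(1 − 0.83) = τ × 1.77.
t = 8.98×10^7 s = 2.85 years.

2.85 years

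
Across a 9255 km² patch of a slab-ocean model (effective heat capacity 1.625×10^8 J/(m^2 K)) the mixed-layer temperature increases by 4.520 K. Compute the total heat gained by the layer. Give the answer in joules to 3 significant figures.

Areal heat capacity C = 1.625×10^8 J/(m^2 K) (given).
Heat per unit area: q = C ΔT = 1.62×10^8 × 4.520 = 7.34×10^8 J/m².
Total heat: Q = q × A = 7.34×10^8 × (9255 × 10⁶ m²) = 6.80×10^18 J.

6.80×10^18 J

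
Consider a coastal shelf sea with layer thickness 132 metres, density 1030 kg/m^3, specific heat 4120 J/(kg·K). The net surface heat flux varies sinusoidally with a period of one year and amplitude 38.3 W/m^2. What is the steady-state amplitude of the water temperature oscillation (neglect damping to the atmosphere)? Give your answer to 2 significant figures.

Areal heat capacity C = ρ c_p D = 1030 × 4120 × 132 = 5.60×10^8 J m⁻² K⁻¹.
Angular frequency ω = 2π / T = 2π / 3.15×10^7 s = 1.99×10^-7 s⁻¹.
Cω = 5.60×10^8 × 1.99×10^-7 = 112 W/(m²·K).
Amplitude A = F₀ / (Cω) = 38.3 / 112 = 0.343 K.

0.34 K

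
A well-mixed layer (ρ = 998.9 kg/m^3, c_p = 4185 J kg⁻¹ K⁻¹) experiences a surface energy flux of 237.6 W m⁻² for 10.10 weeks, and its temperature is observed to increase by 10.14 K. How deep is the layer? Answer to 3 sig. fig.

34.2 m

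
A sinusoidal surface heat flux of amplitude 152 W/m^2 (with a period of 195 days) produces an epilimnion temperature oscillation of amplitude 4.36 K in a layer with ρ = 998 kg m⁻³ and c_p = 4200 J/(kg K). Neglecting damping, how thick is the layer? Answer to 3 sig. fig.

ω = 2π / 1.68×10^7 s = 3.73×10^-7 s⁻¹.
Required C = F₀ / (A ω) = 152 / (4.36 × 3.73×10^-7) = 9.35×10^7 J/(m²·K).
D = C / (ρ c_p) = 9.35×10^7 / (998 × 4200) = 22.3 m.

22.3 m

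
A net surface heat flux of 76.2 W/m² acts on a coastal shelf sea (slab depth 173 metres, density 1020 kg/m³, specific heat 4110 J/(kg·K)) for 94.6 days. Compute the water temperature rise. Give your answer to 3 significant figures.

Areal heat capacity C = ρ c_p D = 1020 × 4110 × 173 = 7.25×10^8 J/(m^2 K).
Net heat input Q = F Δt = 76.2 × (94.6 days × 86400 s/day) = 6.23×10^8 J/m².
ΔT = Q / C = 6.23×10^8 / 7.25×10^8 = 0.859 K.

0.859 K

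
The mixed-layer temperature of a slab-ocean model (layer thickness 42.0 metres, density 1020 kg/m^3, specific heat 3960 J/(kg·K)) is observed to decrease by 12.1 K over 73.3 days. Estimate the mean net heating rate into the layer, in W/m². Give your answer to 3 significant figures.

-324

Areal heat capacity C = ρ c_p D = 1020 × 3960 × 42.0 = 1.70×10^8 J m⁻² K⁻¹.
Required heat per unit area: Q = C ΔT = 1.70×10^8 × -12.1 = -2.05×10^9 J/m².
Flux F = Q / Δt = -2.05×10^9 / 6.33×10^6 s = -324 W/m².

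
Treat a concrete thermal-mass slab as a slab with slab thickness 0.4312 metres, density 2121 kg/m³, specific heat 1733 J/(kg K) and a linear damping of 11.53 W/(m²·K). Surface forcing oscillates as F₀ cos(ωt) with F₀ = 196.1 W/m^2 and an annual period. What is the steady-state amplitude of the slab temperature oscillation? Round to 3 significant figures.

Areal heat capacity C = ρ c_p D = 2121 × 1733 × 0.4312 = 1.58×10^6 J/(m^2 K).
Angular frequency ω = 2π / T = 2π / 3.15×10^7 s = 1.99×10^-7 s⁻¹.
√((Cω)² + λ²) = √((0.316)² + 11.53²) = 11.5 W/(m²·K).
Amplitude A = F₀ / √((Cω)²+λ²) = 196.1 / 11.5 = 17.0 K.

17.0 K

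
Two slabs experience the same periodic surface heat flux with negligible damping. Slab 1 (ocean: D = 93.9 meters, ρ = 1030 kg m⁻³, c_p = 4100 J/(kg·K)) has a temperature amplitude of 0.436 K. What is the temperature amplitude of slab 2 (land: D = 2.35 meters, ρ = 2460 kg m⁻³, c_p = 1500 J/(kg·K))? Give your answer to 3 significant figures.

19.9 K

C_ocean = 3.97×10^8 J/(m²·K); C_land = 8.67×10^6 J/(m²·K).
A ∝ 1/C ⇒ A_land = A_ocean × C_ocean/C_land = 0.436 × 45.7 = 19.9 K.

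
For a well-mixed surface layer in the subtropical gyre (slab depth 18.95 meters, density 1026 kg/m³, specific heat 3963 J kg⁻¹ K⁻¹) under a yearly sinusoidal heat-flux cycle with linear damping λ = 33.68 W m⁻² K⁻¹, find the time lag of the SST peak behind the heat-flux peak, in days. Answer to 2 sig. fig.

Areal heat capacity C = ρ c_p D = 1026 × 3963 × 18.95 = 7.71×10^7 J m⁻² K⁻¹.
ω = 2π / 3.15×10^7 s = 1.99×10^-7 s⁻¹.
Phase lag φ = arctan(Cω/λ) = arctan(15.4/33.68) = 0.428 rad.
Time lag = φ / ω = 0.428 / 1.99×10^-7 = 2.15×10^6 s = 24.8 days.

25 days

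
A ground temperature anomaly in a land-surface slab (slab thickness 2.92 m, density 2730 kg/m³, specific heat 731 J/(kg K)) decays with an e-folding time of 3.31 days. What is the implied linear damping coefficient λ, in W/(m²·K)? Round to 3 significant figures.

Areal heat capacity C = ρ c_p D = 2730 × 731 × 2.92 = 5.83×10^6 J/(m^2 K).
τ = 3.31 days = 2.86×10^5 s.
λ = C / τ = 5.83×10^6 / 2.86×10^5 = 20.4 W/(m²·K).

20.4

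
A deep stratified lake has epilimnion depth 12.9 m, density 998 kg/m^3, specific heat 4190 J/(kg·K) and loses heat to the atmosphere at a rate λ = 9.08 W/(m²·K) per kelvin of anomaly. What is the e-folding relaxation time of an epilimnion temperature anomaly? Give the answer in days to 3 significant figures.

Areal heat capacity C = ρ c_p D = 998 × 4190 × 12.9 = 5.39×10^7 J m⁻² K⁻¹.
Relaxation time τ = C / λ = 5.39×10^7 / 9.08 = 5.94×10^6 s.
In days: 5.94×10^6 s / (86400 s/day) = 68.8 days.

68.8 days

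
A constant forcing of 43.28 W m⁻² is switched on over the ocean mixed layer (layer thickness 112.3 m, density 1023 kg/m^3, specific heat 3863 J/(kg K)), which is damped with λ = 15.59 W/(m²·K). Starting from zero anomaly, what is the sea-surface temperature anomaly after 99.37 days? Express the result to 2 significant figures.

0.72 K

Areal heat capacity C = ρ c_p D = 1023 × 3863 × 112.3 = 4.44×10^8 J/(m^2 K).
τ = C / λ = 4.44×10^8 / 15.59 = 2.85×10^7 s.
Equilibrium anomaly ΔT_eq = F / λ = 43.28 / 15.59 = 2.78 K.
t = 99.37 days = 8.59×10^6 s, so t/τ = 0.302.
ΔT(t) = ΔT_eq (1 − e^(−t/τ)) = 2.78 × (1 − e^−0.302) = 0.723 K.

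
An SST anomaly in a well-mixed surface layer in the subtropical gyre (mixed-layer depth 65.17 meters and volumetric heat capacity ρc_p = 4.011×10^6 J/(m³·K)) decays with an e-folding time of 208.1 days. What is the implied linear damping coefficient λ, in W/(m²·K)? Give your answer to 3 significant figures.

14.5

Areal heat capacity C = ρc_p × D = 4.011×10^6 × 65.17 = 2.61×10^8 J m⁻² K⁻¹.
τ = 208.1 days = 1.80×10^7 s.
λ = C / τ = 2.61×10^8 / 1.80×10^7 = 14.5 W/(m²·K).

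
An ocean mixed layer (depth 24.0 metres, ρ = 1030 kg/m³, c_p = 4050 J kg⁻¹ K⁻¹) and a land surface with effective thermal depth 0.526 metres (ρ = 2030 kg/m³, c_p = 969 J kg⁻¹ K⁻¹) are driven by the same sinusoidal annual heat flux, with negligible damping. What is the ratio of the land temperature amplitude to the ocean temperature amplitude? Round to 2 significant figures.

C_ocean = 1030 × 4050 × 24.0 = 1.00×10^8 J/(m²·K).
C_land = 2030 × 969 × 0.526 = 1.03×10^6 J/(m²·K).
Undamped amplitude ∝ 1/C, so A_land/A_ocean = C_ocean/C_land = 96.8.

97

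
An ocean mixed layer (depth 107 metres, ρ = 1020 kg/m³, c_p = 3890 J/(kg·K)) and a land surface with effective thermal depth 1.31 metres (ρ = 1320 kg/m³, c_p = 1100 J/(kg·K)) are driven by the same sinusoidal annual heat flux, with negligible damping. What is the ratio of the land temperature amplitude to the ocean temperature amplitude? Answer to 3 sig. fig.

223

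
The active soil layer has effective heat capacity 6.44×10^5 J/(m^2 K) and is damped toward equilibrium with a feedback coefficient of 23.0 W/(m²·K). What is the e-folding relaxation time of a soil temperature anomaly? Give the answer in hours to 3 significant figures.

Areal heat capacity C = 6.44×10^5 J/(m^2 K) (given).
Relaxation time τ = C / λ = 6.44×10^5 / 23.0 = 28000 s.
In hours: 28000 s / (3600 s/hour) = 7.78 hours.

7.78 hours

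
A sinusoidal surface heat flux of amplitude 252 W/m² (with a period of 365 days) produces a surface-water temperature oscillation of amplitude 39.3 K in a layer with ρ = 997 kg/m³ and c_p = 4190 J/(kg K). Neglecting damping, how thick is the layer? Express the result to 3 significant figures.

ω = 2π / 3.15×10^7 s = 1.99×10^-7 s⁻¹.
Required C = F₀ / (A ω) = 252 / (39.3 × 1.99×10^-7) = 3.22×10^7 J/(m²·K).
D = C / (ρ c_p) = 3.22×10^7 / (997 × 4190) = 7.70 m.

7.70 m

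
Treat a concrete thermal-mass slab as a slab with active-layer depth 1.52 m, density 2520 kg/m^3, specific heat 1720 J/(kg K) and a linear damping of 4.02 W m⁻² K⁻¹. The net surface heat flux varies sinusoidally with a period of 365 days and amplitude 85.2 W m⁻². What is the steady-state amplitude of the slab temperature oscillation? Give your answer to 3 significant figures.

20.1 K

Areal heat capacity C = ρ c_p D = 2520 × 1720 × 1.52 = 6.59×10^6 J m⁻² K⁻¹.
Angular frequency ω = 2π / T = 2π / 3.15×10^7 s = 1.99×10^-7 s⁻¹.
√((Cω)² + λ²) = √((1.31)² + 4.02²) = 4.23 W/(m²·K).
Amplitude A = F₀ / √((Cω)²+λ²) = 85.2 / 4.23 = 20.1 K.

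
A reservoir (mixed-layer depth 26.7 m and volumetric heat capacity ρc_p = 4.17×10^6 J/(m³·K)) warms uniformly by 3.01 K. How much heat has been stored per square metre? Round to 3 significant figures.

3.35×10^8

Areal heat capacity C = ρc_p × D = 4.17×10^6 × 26.7 = 1.11×10^8 J/(m^2 K).
ΔQ = C ΔT = 1.11×10^8 × 3.01 = 3.35×10^8 J/m².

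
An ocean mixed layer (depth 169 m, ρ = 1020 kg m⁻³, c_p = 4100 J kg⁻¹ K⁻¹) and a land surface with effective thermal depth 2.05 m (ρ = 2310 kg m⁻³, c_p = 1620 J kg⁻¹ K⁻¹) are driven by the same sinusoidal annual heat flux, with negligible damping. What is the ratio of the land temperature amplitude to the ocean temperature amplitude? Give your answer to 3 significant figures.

C_ocean = 1020 × 4100 × 169 = 7.07×10^8 J/(m²·K).
C_land = 2310 × 1620 × 2.05 = 7.67×10^6 J/(m²·K).
Undamped amplitude ∝ 1/C, so A_land/A_ocean = C_ocean/C_land = 92.1.

92.1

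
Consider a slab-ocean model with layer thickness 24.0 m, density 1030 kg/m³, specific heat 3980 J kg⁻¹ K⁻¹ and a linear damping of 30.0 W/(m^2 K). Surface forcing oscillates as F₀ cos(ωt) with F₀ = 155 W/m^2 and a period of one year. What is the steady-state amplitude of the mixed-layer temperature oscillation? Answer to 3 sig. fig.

4.33 K

Areal heat capacity C = ρ c_p D = 1030 × 3980 × 24.0 = 9.84×10^7 J m⁻² K⁻¹.
Angular frequency ω = 2π / T = 2π / 3.15×10^7 s = 1.99×10^-7 s⁻¹.
√((Cω)² + λ²) = √((19.6)² + 30.0²) = 35.8 W/(m²·K).
Amplitude A = F₀ / √((Cω)²+λ²) = 155 / 35.8 = 4.33 K.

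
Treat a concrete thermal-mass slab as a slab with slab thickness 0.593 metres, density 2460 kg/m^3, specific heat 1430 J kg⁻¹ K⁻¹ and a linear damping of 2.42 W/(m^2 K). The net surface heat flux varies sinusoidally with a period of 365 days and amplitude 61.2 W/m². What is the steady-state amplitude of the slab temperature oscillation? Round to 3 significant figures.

24.9 K

Areal heat capacity C = ρ c_p D = 2460 × 1430 × 0.593 = 2.09×10^6 J m⁻² K⁻¹.
Angular frequency ω = 2π / T = 2π / 3.15×10^7 s = 1.99×10^-7 s⁻¹.
√((Cω)² + λ²) = √((0.416)² + 2.42²) = 2.46 W/(m²·K).
Amplitude A = F₀ / √((Cω)²+λ²) = 61.2 / 2.46 = 24.9 K.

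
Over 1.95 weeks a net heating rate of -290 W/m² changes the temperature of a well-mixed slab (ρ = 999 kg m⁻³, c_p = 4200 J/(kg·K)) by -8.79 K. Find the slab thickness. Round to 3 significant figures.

9.27 m

Heat input Q = F Δt = -290 × 1.18×10^6 s = -3.42×10^8 J/m².
Required areal heat capacity C = Q / ΔT = 3.89×10^7 J/(m²·K).
Depth D = C / (ρ c_p) = 3.89×10^7 / (999 × 4200) = 9.27 m.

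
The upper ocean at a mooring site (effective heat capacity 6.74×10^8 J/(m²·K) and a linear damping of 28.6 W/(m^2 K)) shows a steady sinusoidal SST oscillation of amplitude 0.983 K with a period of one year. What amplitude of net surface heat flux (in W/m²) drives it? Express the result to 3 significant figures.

135

Areal heat capacity C = 6.74×10^8 J/(m²·K) (given).
ω = 2π / 3.15×10^7 s = 1.99×10^-7 s⁻¹.
√((Cω)² + λ²) = √((134)² + 28.6²) = 137 W/(m²·K).
F₀ = A × √((Cω)²+λ²) = 0.983 × 137 = 135 W/m².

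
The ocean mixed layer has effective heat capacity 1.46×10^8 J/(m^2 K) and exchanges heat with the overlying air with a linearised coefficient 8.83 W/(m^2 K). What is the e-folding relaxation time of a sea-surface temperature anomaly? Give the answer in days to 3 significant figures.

191 days

Areal heat capacity C = 1.46×10^8 J/(m^2 K) (given).
Relaxation time τ = C / λ = 1.46×10^8 / 8.83 = 1.65×10^7 s.
In days: 1.65×10^7 s / (86400 s/day) = 191 days.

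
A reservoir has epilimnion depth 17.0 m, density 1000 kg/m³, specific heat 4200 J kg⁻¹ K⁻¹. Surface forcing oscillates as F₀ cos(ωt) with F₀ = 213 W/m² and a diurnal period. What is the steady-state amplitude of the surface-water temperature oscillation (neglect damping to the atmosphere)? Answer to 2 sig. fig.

Areal heat capacity C = ρ c_p D = 1000 × 4200 × 17.0 = 7.14×10^7 J m⁻² K⁻¹.
Angular frequency ω = 2π / T = 2π / 86400 s = 7.27×10^-5 s⁻¹.
Cω = 7.14×10^7 × 7.27×10^-5 = 5190 W/(m²·K).
Amplitude A = F₀ / (Cω) = 213 / 5190 = 0.0410 K.

0.041 K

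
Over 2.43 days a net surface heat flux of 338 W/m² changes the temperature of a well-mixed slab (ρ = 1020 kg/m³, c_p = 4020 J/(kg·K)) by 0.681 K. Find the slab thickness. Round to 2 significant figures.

25 m

Heat input Q = F Δt = 338 × 2.10×10^5 s = 7.10×10^7 J/m².
Required areal heat capacity C = Q / ΔT = 1.04×10^8 J/(m²·K).
Depth D = C / (ρ c_p) = 1.04×10^8 / (1020 × 4020) = 25.4 m.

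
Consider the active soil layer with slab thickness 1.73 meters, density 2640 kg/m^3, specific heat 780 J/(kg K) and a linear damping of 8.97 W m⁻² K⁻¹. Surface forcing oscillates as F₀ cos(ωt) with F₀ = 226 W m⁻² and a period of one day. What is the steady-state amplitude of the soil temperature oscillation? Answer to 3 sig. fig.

Areal heat capacity C = ρ c_p D = 2640 × 780 × 1.73 = 3.56×10^6 J/(m^2 K).
Angular frequency ω = 2π / T = 2π / 86400 s = 7.27×10^-5 s⁻¹.
√((Cω)² + λ²) = √((259)² + 8.97²) = 259 W/(m²·K).
Amplitude A = F₀ / √((Cω)²+λ²) = 226 / 259 = 0.872 K.

0.872 K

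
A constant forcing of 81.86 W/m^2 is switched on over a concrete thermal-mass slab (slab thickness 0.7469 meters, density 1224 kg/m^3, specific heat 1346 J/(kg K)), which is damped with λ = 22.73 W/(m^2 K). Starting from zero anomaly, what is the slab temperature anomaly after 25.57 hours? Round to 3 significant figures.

2.94 K

Areal heat capacity C = ρ c_p D = 1224 × 1346 × 0.7469 = 1.23×10^6 J m⁻² K⁻¹.
τ = C / λ = 1.23×10^6 / 22.73 = 54100 s.
Equilibrium anomaly ΔT_eq = F / λ = 81.86 / 22.73 = 3.60 K.
t = 25.57 hours = 92100 s, so t/τ = 1.70.
ΔT(t) = ΔT_eq (1 − e^(−t/τ)) = 3.60 × (1 − e^−1.70) = 2.94 K.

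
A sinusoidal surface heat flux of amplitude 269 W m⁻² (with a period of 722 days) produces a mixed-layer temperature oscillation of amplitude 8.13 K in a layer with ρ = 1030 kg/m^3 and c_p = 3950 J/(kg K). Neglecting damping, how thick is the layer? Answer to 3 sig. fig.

80.7 m

ω = 2π / 6.24×10^7 s = 1.01×10^-7 s⁻¹.
Required C = F₀ / (A ω) = 269 / (8.13 × 1.01×10^-7) = 3.28×10^8 J/(m²·K).
D = C / (ρ c_p) = 3.28×10^8 / (1030 × 3950) = 80.7 m.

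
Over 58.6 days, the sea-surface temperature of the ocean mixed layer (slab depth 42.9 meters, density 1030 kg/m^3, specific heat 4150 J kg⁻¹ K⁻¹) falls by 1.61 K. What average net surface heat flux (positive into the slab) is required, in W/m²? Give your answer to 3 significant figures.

-58.3

Areal heat capacity C = ρ c_p D = 1030 × 4150 × 42.9 = 1.83×10^8 J/(m²·K).
Required heat per unit area: Q = C ΔT = 1.83×10^8 × -1.61 = -2.95×10^8 J/m².
Flux F = Q / Δt = -2.95×10^8 / 5.06×10^6 s = -58.3 W/m².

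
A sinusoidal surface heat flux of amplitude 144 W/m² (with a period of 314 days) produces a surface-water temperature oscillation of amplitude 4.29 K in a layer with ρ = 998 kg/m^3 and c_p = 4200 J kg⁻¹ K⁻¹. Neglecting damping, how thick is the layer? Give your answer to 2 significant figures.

ω = 2π / 2.71×10^7 s = 2.32×10^-7 s⁻¹.
Required C = F₀ / (A ω) = 144 / (4.29 × 2.32×10^-7) = 1.45×10^8 J/(m²·K).
D = C / (ρ c_p) = 1.45×10^8 / (998 × 4200) = 34.6 m.

35 m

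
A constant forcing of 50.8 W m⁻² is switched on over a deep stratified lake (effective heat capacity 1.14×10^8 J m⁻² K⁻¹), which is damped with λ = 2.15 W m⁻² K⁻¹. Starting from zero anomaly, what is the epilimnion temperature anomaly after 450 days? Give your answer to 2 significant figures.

Areal heat capacity C = 1.14×10^8 J m⁻² K⁻¹ (given).
τ = C / λ = 1.14×10^8 / 2.15 = 5.30×10^7 s.
Equilibrium anomaly ΔT_eq = F / λ = 50.8 / 2.15 = 23.6 K.
t = 450 days = 3.89×10^7 s, so t/τ = 0.733.
ΔT(t) = ΔT_eq (1 − e^(−t/τ)) = 23.6 × (1 − e^−0.733) = 12.3 K.

12 K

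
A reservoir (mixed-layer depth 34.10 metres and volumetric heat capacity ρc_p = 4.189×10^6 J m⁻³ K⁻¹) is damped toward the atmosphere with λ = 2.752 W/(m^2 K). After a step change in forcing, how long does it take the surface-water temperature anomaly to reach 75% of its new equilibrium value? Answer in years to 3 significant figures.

2.28 years

Areal heat capacity C = ρc_p × D = 4.189×10^6 × 34.10 = 1.43×10^8 J m⁻² K⁻¹.
τ = C / λ = 1.43×10^8 / 2.752 = 5.19×10^7 s.
Fraction reached: 1 − e^(−t/τ) = 0.75 ⇒ t = −τ ln(1 − 0.75) = τ × 1.39.
t = 7.20×10^7 s = 2.28 years.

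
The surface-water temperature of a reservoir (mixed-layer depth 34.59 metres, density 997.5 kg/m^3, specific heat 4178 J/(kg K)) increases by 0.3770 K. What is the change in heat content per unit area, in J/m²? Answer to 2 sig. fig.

5.4×10^7

Areal heat capacity C = ρ c_p D = 997.5 × 4178 × 34.59 = 1.44×10^8 J m⁻² K⁻¹.
ΔQ = C ΔT = 1.44×10^8 × 0.3770 = 5.43×10^7 J/m².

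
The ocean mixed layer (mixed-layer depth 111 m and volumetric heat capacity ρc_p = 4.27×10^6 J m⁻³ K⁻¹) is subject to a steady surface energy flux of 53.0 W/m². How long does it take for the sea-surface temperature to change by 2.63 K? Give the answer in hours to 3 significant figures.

Areal heat capacity C = ρc_p × D = 4.27×10^6 × 111 = 4.74×10^8 J m⁻² K⁻¹.
Time required: Δt = C ΔT / F = 4.74×10^8 × 2.63 / 53.0 = 2.35×10^7 s.
In hours: 2.35×10^7 s / (3600 s/hour) = 6530 hours.

6530 hours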